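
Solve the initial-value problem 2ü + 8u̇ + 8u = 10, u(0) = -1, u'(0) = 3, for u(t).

u = 5/4 - 9*exp(-2*t)/4 - 3*t*exp(-2*t)/2

Divide through by 2: u'' + 4u' + 4u = 5.
Characteristic equation r² + 4r + 4 = 0 has discriminant (4)² - 4·(4) = 0, so r = -2 is a repeated root.
Hence u_h = (C1 + C2*t)*exp(-2*t).
For the particular solution try u_p = A0. Substituting and matching coefficients of each power of t gives A0 = 5/4, so u_p = 5/4.
General solution: u = 5/4 + C1*exp(-2*t) + C2*t*exp(-2*t).
Apply the initial conditions: u(0) = 5/4 + C1 = -1 and u'(0) = C2 - 2*C1 = 3. Solving gives C1 = -9/4, C2 = -3/2.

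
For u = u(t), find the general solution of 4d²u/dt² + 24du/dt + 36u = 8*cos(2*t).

u = 10*cos(2*t)/169 + 24*sin(2*t)/169 + C1*exp(-3*t) + C2*t*exp(-3*t)

Divide through by 4: u'' + 6u' + 9u = 2*cos(2*t).
Characteristic equation r² + 6r + 9 = 0 has discriminant (6)² - 4·(9) = 0, so r = -3 is a repeated root.
Hence u_h = (C1 + C2*t)*exp(-3*t).
Try u_p = A*cos(2*t) + B*sin(2*t). Substituting and equating the coefficients of cos(2t) and sin(2t) gives A = 10/169, B = 24/169, so u_p = 10*cos(2*t)/169 + 24*sin(2*t)/169.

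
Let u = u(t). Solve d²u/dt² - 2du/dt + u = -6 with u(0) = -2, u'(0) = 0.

u = -6 + 4*exp(t) - 4*t*exp(t)

Characteristic equation r² - 2r + 1 = 0 has discriminant (-2)² - 4·(1) = 0, so r = 1 is a repeated root.
Hence u_h = (C1 + C2*t)*exp(t).
For the particular solution try u_p = A0. Substituting and matching coefficients of each power of t gives A0 = -6, so u_p = -6.
General solution: u = -6 + C1*exp(t) + C2*t*exp(t).
Apply the initial conditions: u(0) = -6 + C1 = -2 and u'(0) = C1 + C2 = 0. Solving gives C1 = 4, C2 = -4.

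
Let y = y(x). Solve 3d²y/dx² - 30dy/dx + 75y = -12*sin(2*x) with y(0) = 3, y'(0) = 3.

y = -84*sin(2*x)/841 - 80*cos(2*x)/841 + 2603*exp(5*x)/841 - 356*x*exp(5*x)/29

Divide through by 3: y'' - 10y' + 25y = -4*sin(2*x).
Characteristic equation r² - 10r + 25 = 0 has discriminant (-10)² - 4·(25) = 0, so r = 5 is a repeated root.
Hence y_h = (C1 + C2*x)*exp(5*x).
Try y_p = A*cos(2*x) + B*sin(2*x). Substituting and equating the coefficients of cos(2x) and sin(2x) gives A = -80/841, B = -84/841, so y_p = -84*sin(2*x)/841 - 80*cos(2*x)/841.
General solution: y = -84*sin(2*x)/841 - 80*cos(2*x)/841 + C1*exp(5*x) + C2*x*exp(5*x).
Apply the initial conditions: y(0) = -80/841 + C1 = 3 and y'(0) = -168/841 + C2 + 5*C1 = 3. Solving gives C1 = 2603/841, C2 = -356/29.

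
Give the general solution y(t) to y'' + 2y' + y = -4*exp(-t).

y = C1*exp(-t) - 2*t**2*exp(-t) + C2*t*exp(-t)

Characteristic equation r² + 2r + 1 = 0 has discriminant (2)² - 4·(1) = 0, so r = -1 is a repeated root.
Hence y_h = (C1 + C2*t)*exp(-t).
Since exp(-t) solves the homogeneous equation (r = -1 is a root of multiplicity 2), multiply the trial by t^2. Try y_p = A*t^2*exp(-t). Substituting into the equation and dividing by exp(-t) gives A = -2, so y_p = -2*t^2*exp(-t).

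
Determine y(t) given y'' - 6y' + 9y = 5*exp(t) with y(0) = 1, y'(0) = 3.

y = -exp(3*t)/4 + 5*exp(t)/4 + 5*t*exp(3*t)/2

Characteristic equation r² - 6r + 9 = 0 has discriminant (-6)² - 4·(9) = 0, so r = 3 is a repeated root.
Hence y_h = (C1 + C2*t)*exp(3*t).
Try y_p = A*exp(t). Substituting into the equation and dividing by exp(t) gives A = 5/4, so y_p = 5*exp(t)/4.
General solution: y = 5*exp(t)/4 + C1*exp(3*t) + C2*t*exp(3*t).
Apply the initial conditions: y(0) = 5/4 + C1 = 1 and y'(0) = 5/4 + C2 + 3*C1 = 3. Solving gives C1 = -1/4, C2 = 5/2.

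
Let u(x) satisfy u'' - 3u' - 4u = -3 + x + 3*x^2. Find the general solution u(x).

u = -9/32 - 3*x**2/4 + 7*x/8 + C1*exp(-x) + C2*exp(4*x)

Characteristic equation r² - 3r - 4 = 0 factors as (r + 1)(r - 4) = 0, so r = -1, 4.
Hence u_h = C1*exp(-x) + C2*exp(4*x).
For the particular solution try u_p = A0 + A1*x + A2*x^2. Substituting and matching coefficients of each power of x gives A0 = -9/32, A1 = 7/8, A2 = -3/4, so u_p = -9/32 - 3*x^2/4 + 7*x/8.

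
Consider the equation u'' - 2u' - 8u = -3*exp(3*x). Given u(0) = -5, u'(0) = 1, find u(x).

u = -2*exp(4*x) - 18*exp(-2*x)/5 + 3*exp(3*x)/5

Characteristic equation r² - 2r - 8 = 0 factors as (r + 2)(r - 4) = 0, so r = -2, 4.
Hence u_h = C1*exp(-2*x) + C2*exp(4*x).
Try u_p = A*exp(3*x). Substituting into the equation and dividing by exp(3*x) gives A = 3/5, so u_p = 3*exp(3*x)/5.
General solution: u = 3*exp(3*x)/5 + C1*exp(-2*x) + C2*exp(4*x).
Apply the initial conditions: u(0) = 3/5 + C1 + C2 = -5 and u'(0) = 9/5 - 2*C1 + 4*C2 = 1. Solving gives C1 = -18/5, C2 = -2.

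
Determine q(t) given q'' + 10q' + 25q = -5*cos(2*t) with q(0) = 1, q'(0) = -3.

q = -105*cos(2*t)/841 - 100*sin(2*t)/841 + 946*exp(-5*t)/841 + 83*t*exp(-5*t)/29

Characteristic equation r² + 10r + 25 = 0 has discriminant (10)² - 4·(25) = 0, so r = -5 is a repeated root.
Hence q_h = (C1 + C2*t)*exp(-5*t).
Try q_p = A*cos(2*t) + B*sin(2*t). Substituting and equating the coefficients of cos(2t) and sin(2t) gives A = -105/841, B = -100/841, so q_p = -105*cos(2*t)/841 - 100*sin(2*t)/841.
General solution: q = -105*cos(2*t)/841 - 100*sin(2*t)/841 + C1*exp(-5*t) + C2*t*exp(-5*t).
Apply the initial conditions: q(0) = -105/841 + C1 = 1 and q'(0) = -200/841 + C2 - 5*C1 = -3. Solving gives C1 = 946/841, C2 = 83/29.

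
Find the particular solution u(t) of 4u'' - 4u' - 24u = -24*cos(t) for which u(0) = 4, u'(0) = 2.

u = 3*sin(t)/25 + 21*cos(t)/25 + 38*exp(-2*t)/25 + 41*exp(3*t)/25

Divide through by 4: u'' - u' - 6u = -6*cos(t).
Characteristic equation r² - r - 6 = 0 factors as (r + 2)(r - 3) = 0, so r = -2, 3.
Hence u_h = C1*exp(-2*t) + C2*exp(3*t).
Try u_p = A*cos(t) + B*sin(t). Substituting and equating the coefficients of cos(t) and sin(t) gives A = 21/25, B = 3/25, so u_p = 3*sin(t)/25 + 21*cos(t)/25.
General solution: u = 3*sin(t)/25 + 21*cos(t)/25 + C1*exp(-2*t) + C2*exp(3*t).
Apply the initial conditions: u(0) = 21/25 + C1 + C2 = 4 and u'(0) = 3/25 - 2*C1 + 3*C2 = 2. Solving gives C1 = 38/25, C2 = 41/25.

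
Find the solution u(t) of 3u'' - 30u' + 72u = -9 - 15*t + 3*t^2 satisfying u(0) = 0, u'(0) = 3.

u = -347/1728 - 63*exp(4*t)/64 - 25*t/144 + t**2/24 + 32*exp(6*t)/27

Divide through by 3: u'' - 10u' + 24u = -3 + t^2 - 5*t.
Characteristic equation r² - 10r + 24 = 0 factors as (r - 4)(r - 6) = 0, so r = 4, 6.
Hence u_h = C1*exp(4*t) + C2*exp(6*t).
For the particular solution try u_p = A0 + A1*t + A2*t^2. Substituting and matching coefficients of each power of t gives A0 = -347/1728, A1 = -25/144, A2 = 1/24, so u_p = -347/1728 - 25*t/144 + t^2/24.
General solution: u = -347/1728 - 25*t/144 + t^2/24 + C1*exp(4*t) + C2*exp(6*t).
Apply the initial conditions: u(0) = -347/1728 + C1 + C2 = 0 and u'(0) = -25/144 + 4*C1 + 6*C2 = 3. Solving gives C1 = -63/64, C2 = 32/27.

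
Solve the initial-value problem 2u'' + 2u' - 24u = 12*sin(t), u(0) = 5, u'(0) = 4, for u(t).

u = -39*sin(t)/85 - 3*cos(t)/85 + 123*exp(3*t)/35 + 181*exp(-4*t)/119

Divide through by 2: u'' + u' - 12u = 6*sin(t).
Characteristic equation r² + r - 12 = 0 factors as (r - 3)(r + 4) = 0, so r = 3, -4.
Hence u_h = C1*exp(3*t) + C2*exp(-4*t).
Try u_p = A*cos(t) + B*sin(t). Substituting and equating the coefficients of cos(t) and sin(t) gives A = -3/85, B = -39/85, so u_p = -39*sin(t)/85 - 3*cos(t)/85.
General solution: u = -39*sin(t)/85 - 3*cos(t)/85 + C1*exp(3*t) + C2*exp(-4*t).
Apply the initial conditions: u(0) = -3/85 + C1 + C2 = 5 and u'(0) = -39/85 - 4*C2 + 3*C1 = 4. Solving gives C1 = 123/35, C2 = 181/119.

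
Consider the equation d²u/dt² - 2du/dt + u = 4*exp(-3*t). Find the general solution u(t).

u = exp(-3*t)/4 + C1*exp(t) + C2*t*exp(t)

Characteristic equation r² - 2r + 1 = 0 has discriminant (-2)² - 4·(1) = 0, so r = 1 is a repeated root.
Hence u_h = (C1 + C2*t)*exp(t).
Try u_p = A*exp(-3*t). Substituting into the equation and dividing by exp(-3*t) gives A = 1/4, so u_p = exp(-3*t)/4.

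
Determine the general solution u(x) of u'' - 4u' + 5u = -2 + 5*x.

u = 2/5 + x + C1*cos(x)*exp(2*x) + C2*exp(2*x)*sin(x)

Characteristic equation r² - 4r + 5 = 0 has discriminant (-4)² - 4·(5) = -4 < 0, so r = 2 ± i.
Hence u_h = C1*cos(x)*exp(2*x) + C2*exp(2*x)*sin(x).
For the particular solution try u_p = A0 + A1*x. Substituting and matching coefficients of each power of x gives A0 = 2/5, A1 = 1, so u_p = 2/5 + x.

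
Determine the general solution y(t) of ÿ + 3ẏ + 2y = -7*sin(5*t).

y = 105*cos(5*t)/754 + 161*sin(5*t)/754 + C1*exp(-2*t) + C2*exp(-t)

Characteristic equation r² + 3r + 2 = 0 factors as (r + 2)(r + 1) = 0, so r = -2, -1.
Hence y_h = C1*exp(-2*t) + C2*exp(-t).
Try y_p = A*cos(5*t) + B*sin(5*t). Substituting and equating the coefficients of cos(5t) and sin(5t) gives A = 105/754, B = 161/754, so y_p = 105*cos(5*t)/754 + 161*sin(5*t)/754.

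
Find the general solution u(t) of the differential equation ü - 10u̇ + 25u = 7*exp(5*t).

u = C1*exp(5*t) + 7*t**2*exp(5*t)/2 + C2*t*exp(5*t)

Characteristic equation r² - 10r + 25 = 0 has discriminant (-10)² - 4·(25) = 0, so r = 5 is a repeated root.
Hence u_h = (C1 + C2*t)*exp(5*t).
Since exp(5*t) solves the homogeneous equation (r = 5 is a root of multiplicity 2), multiply the trial by t^2. Try u_p = A*t^2*exp(5*t). Substituting into the equation and dividing by exp(5*t) gives A = 7/2, so u_p = 7*t^2*exp(5*t)/2.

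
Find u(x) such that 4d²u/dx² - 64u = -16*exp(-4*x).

Divide through by 4: u'' - 16u = -4*exp(-4*x).
Characteristic equation r² - 16 = 0 factors as (r + 4)(r - 4) = 0, so r = -4, 4.
Hence u_h = C1*exp(-4*x) + C2*exp(4*x).
Since exp(-4*x) solves the homogeneous equation (r = -4 is a root of multiplicity 1), multiply the trial by x. Try u_p = A*x*exp(-4*x). Substituting into the equation and dividing by exp(-4*x) gives A = 1/2, so u_p = x*exp(-4*x)/2.

u = C1*exp(-4*x) + C2*exp(4*x) + x*exp(-4*x)/2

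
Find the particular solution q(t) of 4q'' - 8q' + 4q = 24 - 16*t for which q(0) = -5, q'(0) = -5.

Divide through by 4: q'' - 2q' + q = 6 - 4*t.
Characteristic equation r² - 2r + 1 = 0 has discriminant (-2)² - 4·(1) = 0, so r = 1 is a repeated root.
Hence q_h = (C1 + C2*t)*exp(t).
For the particular solution try q_p = A0 + A1*t. Substituting and matching coefficients of each power of t gives A0 = -2, A1 = -4, so q_p = -2 - 4*t.
General solution: q = -2 - 4*t + C1*exp(t) + C2*t*exp(t).
Apply the initial conditions: q(0) = -2 + C1 = -5 and q'(0) = -4 + C1 + C2 = -5. Solving gives C1 = -3, C2 = 2.

q = -2 - 4*t - 3*exp(t) + 2*t*exp(t)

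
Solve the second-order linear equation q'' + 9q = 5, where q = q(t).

q = 5/9 + C1*cos(3*t) + C2*sin(3*t)

Characteristic equation r² + 9 = 0 has discriminant (0)² - 4·(9) = -36 < 0, so r = ± 3i.
Hence q_h = C1*cos(3*t) + C2*sin(3*t).
For the particular solution try q_p = A0. Substituting and matching coefficients of each power of t gives A0 = 5/9, so q_p = 5/9.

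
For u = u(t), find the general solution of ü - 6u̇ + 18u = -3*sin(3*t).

u = -2*cos(3*t)/15 - sin(3*t)/15 + C1*cos(3*t)*exp(3*t) + C2*exp(3*t)*sin(3*t)

Characteristic equation r² - 6r + 18 = 0 has discriminant (-6)² - 4·(18) = -36 < 0, so r = 3 ± 3i.
Hence u_h = C1*cos(3*t)*exp(3*t) + C2*exp(3*t)*sin(3*t).
Try u_p = A*cos(3*t) + B*sin(3*t). Substituting and equating the coefficients of cos(3t) and sin(3t) gives A = -2/15, B = -1/15, so u_p = -2*cos(3*t)/15 - sin(3*t)/15.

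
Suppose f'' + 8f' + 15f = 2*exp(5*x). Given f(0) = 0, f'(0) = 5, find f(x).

Characteristic equation r² + 8r + 15 = 0 factors as (r + 5)(r + 3) = 0, so r = -5, -3.
Hence f_h = C1*exp(-5*x) + C2*exp(-3*x).
Try f_p = A*exp(5*x). Substituting into the equation and dividing by exp(5*x) gives A = 1/40, so f_p = exp(5*x)/40.
General solution: f = exp(5*x)/40 + C1*exp(-5*x) + C2*exp(-3*x).
Apply the initial conditions: f(0) = 1/40 + C1 + C2 = 0 and f'(0) = 1/8 - 5*C1 - 3*C2 = 5. Solving gives C1 = -12/5, C2 = 19/8.

f = -12*exp(-5*x)/5 + exp(5*x)/40 + 19*exp(-3*x)/8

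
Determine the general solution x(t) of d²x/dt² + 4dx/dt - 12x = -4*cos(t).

x = -16*sin(t)/185 + 52*cos(t)/185 + C1*exp(-6*t) + C2*exp(2*t)

Characteristic equation r² + 4r - 12 = 0 factors as (r + 6)(r - 2) = 0, so r = -6, 2.
Hence x_h = C1*exp(-6*t) + C2*exp(2*t).
Try x_p = A*cos(t) + B*sin(t). Substituting and equating the coefficients of cos(t) and sin(t) gives A = 52/185, B = -16/185, so x_p = -16*sin(t)/185 + 52*cos(t)/185.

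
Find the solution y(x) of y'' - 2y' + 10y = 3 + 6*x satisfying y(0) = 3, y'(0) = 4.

Characteristic equation r² - 2r + 10 = 0 has discriminant (-2)² - 4·(10) = -36 < 0, so r = 1 ± 3i.
Hence y_h = C1*cos(3*x)*exp(x) + C2*exp(x)*sin(3*x).
For the particular solution try y_p = A0 + A1*x. Substituting and matching coefficients of each power of x gives A0 = 21/50, A1 = 3/5, so y_p = 21/50 + 3*x/5.
General solution: y = 21/50 + 3*x/5 + C1*cos(3*x)*exp(x) + C2*exp(x)*sin(3*x).
Apply the initial conditions: y(0) = 21/50 + C1 = 3 and y'(0) = 3/5 + C1 + 3*C2 = 4. Solving gives C1 = 129/50, C2 = 41/150.

y = 21/50 + 3*x/5 + 41*exp(x)*sin(3*x)/150 + 129*cos(3*x)*exp(x)/50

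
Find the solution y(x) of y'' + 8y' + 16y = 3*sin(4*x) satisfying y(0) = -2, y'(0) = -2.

Characteristic equation r² + 8r + 16 = 0 has discriminant (8)² - 4·(16) = 0, so r = -4 is a repeated root.
Hence y_h = (C1 + C2*x)*exp(-4*x).
Try y_p = A*cos(4*x) + B*sin(4*x). Substituting and equating the coefficients of cos(4x) and sin(4x) gives A = -3/32, B = 0, so y_p = -3*cos(4*x)/32.
General solution: y = -3*cos(4*x)/32 + C1*exp(-4*x) + C2*x*exp(-4*x).
Apply the initial conditions: y(0) = -3/32 + C1 = -2 and y'(0) = C2 - 4*C1 = -2. Solving gives C1 = -61/32, C2 = -77/8.

y = -61*exp(-4*x)/32 - 3*cos(4*x)/32 - 77*x*exp(-4*x)/8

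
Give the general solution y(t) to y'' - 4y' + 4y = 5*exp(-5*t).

Characteristic equation r² - 4r + 4 = 0 has discriminant (-4)² - 4·(4) = 0, so r = 2 is a repeated root.
Hence y_h = (C1 + C2*t)*exp(2*t).
Try y_p = A*exp(-5*t). Substituting into the equation and dividing by exp(-5*t) gives A = 5/49, so y_p = 5*exp(-5*t)/49.

y = 5*exp(-5*t)/49 + C1*exp(2*t) + C2*t*exp(2*t)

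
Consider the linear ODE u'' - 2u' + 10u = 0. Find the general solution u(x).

u = C1*cos(3*x)*exp(x) + C2*exp(x)*sin(3*x)

Characteristic equation r² - 2r + 10 = 0 has discriminant (-2)² - 4·(10) = -36 < 0, so r = 1 ± 3i.
Hence u_h = C1*cos(3*x)*exp(x) + C2*exp(x)*sin(3*x).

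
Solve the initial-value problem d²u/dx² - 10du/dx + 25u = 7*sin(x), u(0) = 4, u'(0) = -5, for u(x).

Characteristic equation r² - 10r + 25 = 0 has discriminant (-10)² - 4·(25) = 0, so r = 5 is a repeated root.
Hence u_h = (C1 + C2*x)*exp(5*x).
Try u_p = A*cos(x) + B*sin(x). Substituting and equating the coefficients of cos(x) and sin(x) gives A = 35/338, B = 42/169, so u_p = 35*cos(x)/338 + 42*sin(x)/169.
General solution: u = 35*cos(x)/338 + 42*sin(x)/169 + C1*exp(5*x) + C2*x*exp(5*x).
Apply the initial conditions: u(0) = 35/338 + C1 = 4 and u'(0) = 42/169 + C2 + 5*C1 = -5. Solving gives C1 = 1317/338, C2 = -643/26.

u = 35*cos(x)/338 + 42*sin(x)/169 + 1317*exp(5*x)/338 - 643*x*exp(5*x)/26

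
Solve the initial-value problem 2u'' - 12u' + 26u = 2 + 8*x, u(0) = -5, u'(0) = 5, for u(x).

Divide through by 2: u'' - 6u' + 13u = 1 + 4*x.
Characteristic equation r² - 6r + 13 = 0 has discriminant (-6)² - 4·(13) = -16 < 0, so r = 3 ± 2i.
Hence u_h = C1*cos(2*x)*exp(3*x) + C2*exp(3*x)*sin(2*x).
For the particular solution try u_p = A0 + A1*x. Substituting and matching coefficients of each power of x gives A0 = 37/169, A1 = 4/13, so u_p = 37/169 + 4*x/13.
General solution: u = 37/169 + 4*x/13 + C1*cos(2*x)*exp(3*x) + C2*exp(3*x)*sin(2*x).
Apply the initial conditions: u(0) = 37/169 + C1 = -5 and u'(0) = 4/13 + 2*C2 + 3*C1 = 5. Solving gives C1 = -882/169, C2 = 3439/338.

u = 37/169 + 4*x/13 - 882*cos(2*x)*exp(3*x)/169 + 3439*exp(3*x)*sin(2*x)/338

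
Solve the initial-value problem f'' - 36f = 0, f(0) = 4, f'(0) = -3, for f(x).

Characteristic equation r² - 36 = 0 factors as (r + 6)(r - 6) = 0, so r = -6, 6.
Hence f_h = C1*exp(-6*x) + C2*exp(6*x).
Apply the initial conditions: f(0) = C1 + C2 = 4 and f'(0) = -6*C1 + 6*C2 = -3. Solving gives C1 = 9/4, C2 = 7/4.

f = 7*exp(6*x)/4 + 9*exp(-6*x)/4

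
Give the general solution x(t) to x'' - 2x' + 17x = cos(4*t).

Characteristic equation r² - 2r + 17 = 0 has discriminant (-2)² - 4·(17) = -64 < 0, so r = 1 ± 4i.
Hence x_h = C1*cos(4*t)*exp(t) + C2*exp(t)*sin(4*t).
Try x_p = A*cos(4*t) + B*sin(4*t). Substituting and equating the coefficients of cos(4t) and sin(4t) gives A = 1/65, B = -8/65, so x_p = -8*sin(4*t)/65 + cos(4*t)/65.

x = -8*sin(4*t)/65 + cos(4*t)/65 + C1*cos(4*t)*exp(t) + C2*exp(t)*sin(4*t)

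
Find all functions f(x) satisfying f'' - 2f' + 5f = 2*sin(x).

f = cos(x)/5 + 2*sin(x)/5 + C1*cos(2*x)*exp(x) + C2*exp(x)*sin(2*x)

Characteristic equation r² - 2r + 5 = 0 has discriminant (-2)² - 4·(5) = -16 < 0, so r = 1 ± 2i.
Hence f_h = C1*cos(2*x)*exp(x) + C2*exp(x)*sin(2*x).
Try f_p = A*cos(x) + B*sin(x). Substituting and equating the coefficients of cos(x) and sin(x) gives A = 1/5, B = 2/5, so f_p = cos(x)/5 + 2*sin(x)/5.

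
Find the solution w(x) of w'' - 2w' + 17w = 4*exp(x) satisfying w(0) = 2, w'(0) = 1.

Characteristic equation r² - 2r + 17 = 0 has discriminant (-2)² - 4·(17) = -64 < 0, so r = 1 ± 4i.
Hence w_h = C1*cos(4*x)*exp(x) + C2*exp(x)*sin(4*x).
Try w_p = A*exp(x). Substituting into the equation and dividing by exp(x) gives A = 1/4, so w_p = exp(x)/4.
General solution: w = exp(x)/4 + C1*cos(4*x)*exp(x) + C2*exp(x)*sin(4*x).
Apply the initial conditions: w(0) = 1/4 + C1 = 2 and w'(0) = 1/4 + C1 + 4*C2 = 1. Solving gives C1 = 7/4, C2 = -1/4.

w = exp(x)/4 - exp(x)*sin(4*x)/4 + 7*cos(4*x)*exp(x)/4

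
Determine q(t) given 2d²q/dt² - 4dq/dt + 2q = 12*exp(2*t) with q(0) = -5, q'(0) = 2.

q = -11*exp(t) + 6*exp(2*t) + t*exp(t)

Divide through by 2: q'' - 2q' + q = 6*exp(2*t).
Characteristic equation r² - 2r + 1 = 0 has discriminant (-2)² - 4·(1) = 0, so r = 1 is a repeated root.
Hence q_h = (C1 + C2*t)*exp(t).
Try q_p = A*exp(2*t). Substituting into the equation and dividing by exp(2*t) gives A = 6, so q_p = 6*exp(2*t).
General solution: q = 6*exp(2*t) + C1*exp(t) + C2*t*exp(t).
Apply the initial conditions: q(0) = 6 + C1 = -5 and q'(0) = 12 + C1 + C2 = 2. Solving gives C1 = -11, C2 = 1.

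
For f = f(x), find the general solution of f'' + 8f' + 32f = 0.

f = C1*cos(4*x)*exp(-4*x) + C2*exp(-4*x)*sin(4*x)

Characteristic equation r² + 8r + 32 = 0 has discriminant (8)² - 4·(32) = -64 < 0, so r = -4 ± 4i.
Hence f_h = C1*cos(4*x)*exp(-4*x) + C2*exp(-4*x)*sin(4*x).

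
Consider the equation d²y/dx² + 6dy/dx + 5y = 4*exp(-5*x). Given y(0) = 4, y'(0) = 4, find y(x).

Characteristic equation r² + 6r + 5 = 0 factors as (r + 1)(r + 5) = 0, so r = -1, -5.
Hence y_h = C1*exp(-x) + C2*exp(-5*x).
Since exp(-5*x) solves the homogeneous equation (r = -5 is a root of multiplicity 1), multiply the trial by x. Try y_p = A*x*exp(-5*x). Substituting into the equation and dividing by exp(-5*x) gives A = -1, so y_p = -x*exp(-5*x).
General solution: y = C1*exp(-x) + C2*exp(-5*x) - x*exp(-5*x).
Apply the initial conditions: y(0) = C1 + C2 = 4 and y'(0) = -1 - C1 - 5*C2 = 4. Solving gives C1 = 25/4, C2 = -9/4.

y = -9*exp(-5*x)/4 + 25*exp(-x)/4 - x*exp(-5*x)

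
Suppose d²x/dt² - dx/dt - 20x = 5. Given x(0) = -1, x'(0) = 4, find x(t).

Characteristic equation r² - r - 20 = 0 factors as (r + 4)(r - 5) = 0, so r = -4, 5.
Hence x_h = C1*exp(-4*t) + C2*exp(5*t).
For the particular solution try x_p = A0. Substituting and matching coefficients of each power of t gives A0 = -1/4, so x_p = -1/4.
General solution: x = -1/4 + C1*exp(-4*t) + C2*exp(5*t).
Apply the initial conditions: x(0) = -1/4 + C1 + C2 = -1 and x'(0) = -4*C1 + 5*C2 = 4. Solving gives C1 = -31/36, C2 = 1/9.

x = -1/4 - 31*exp(-4*t)/36 + exp(5*t)/9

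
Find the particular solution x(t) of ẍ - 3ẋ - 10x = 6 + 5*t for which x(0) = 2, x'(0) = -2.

Characteristic equation r² - 3r - 10 = 0 factors as (r - 5)(r + 2) = 0, so r = 5, -2.
Hence x_h = C1*exp(5*t) + C2*exp(-2*t).
For the particular solution try x_p = A0 + A1*t. Substituting and matching coefficients of each power of t gives A0 = -9/20, A1 = -1/2, so x_p = -9/20 - t/2.
General solution: x = -9/20 - t/2 + C1*exp(5*t) + C2*exp(-2*t).
Apply the initial conditions: x(0) = -9/20 + C1 + C2 = 2 and x'(0) = -1/2 - 2*C2 + 5*C1 = -2. Solving gives C1 = 17/35, C2 = 55/28.

x = -9/20 - t/2 + 17*exp(5*t)/35 + 55*exp(-2*t)/28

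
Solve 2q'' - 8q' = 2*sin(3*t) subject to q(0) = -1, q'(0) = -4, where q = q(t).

q = -1/12 - 97*exp(4*t)/100 - sin(3*t)/25 + 4*cos(3*t)/75

Divide through by 2: q'' - 4q' = sin(3*t).
Characteristic equation r² - 4r = 0 factors as (r - 4)r = 0, so r = 4, 0.
Hence q_h = C1*exp(4*t) + C2.
Try q_p = A*cos(3*t) + B*sin(3*t). Substituting and equating the coefficients of cos(3t) and sin(3t) gives A = 4/75, B = -1/25, so q_p = -sin(3*t)/25 + 4*cos(3*t)/75.
General solution: q = C2 - sin(3*t)/25 + 4*cos(3*t)/75 + C1*exp(4*t).
Apply the initial conditions: q(0) = 4/75 + C1 + C2 = -1 and q'(0) = -3/25 + 4*C1 = -4. Solving gives C1 = -97/100, C2 = -1/12.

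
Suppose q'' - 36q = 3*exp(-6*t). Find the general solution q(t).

Characteristic equation r² - 36 = 0 factors as (r - 6)(r + 6) = 0, so r = 6, -6.
Hence q_h = C1*exp(6*t) + C2*exp(-6*t).
Since exp(-6*t) solves the homogeneous equation (r = -6 is a root of multiplicity 1), multiply the trial by t. Try q_p = A*t*exp(-6*t). Substituting into the equation and dividing by exp(-6*t) gives A = -1/4, so q_p = -t*exp(-6*t)/4.

q = C1*exp(6*t) + C2*exp(-6*t) - t*exp(-6*t)/4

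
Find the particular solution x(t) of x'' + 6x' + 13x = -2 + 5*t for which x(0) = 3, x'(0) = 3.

x = -56/169 + 5*t/13 + 563*cos(2*t)*exp(-3*t)/169 + 2131*exp(-3*t)*sin(2*t)/338

Characteristic equation r² + 6r + 13 = 0 has discriminant (6)² - 4·(13) = -16 < 0, so r = -3 ± 2i.
Hence x_h = C1*cos(2*t)*exp(-3*t) + C2*exp(-3*t)*sin(2*t).
For the particular solution try x_p = A0 + A1*t. Substituting and matching coefficients of each power of t gives A0 = -56/169, A1 = 5/13, so x_p = -56/169 + 5*t/13.
General solution: x = -56/169 + 5*t/13 + C1*cos(2*t)*exp(-3*t) + C2*exp(-3*t)*sin(2*t).
Apply the initial conditions: x(0) = -56/169 + C1 = 3 and x'(0) = 5/13 - 3*C1 + 2*C2 = 3. Solving gives C1 = 563/169, C2 = 2131/338.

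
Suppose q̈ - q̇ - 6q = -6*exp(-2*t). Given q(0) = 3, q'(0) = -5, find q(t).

q = -exp(3*t)/25 + 76*exp(-2*t)/25 + 6*t*exp(-2*t)/5

Characteristic equation r² - r - 6 = 0 factors as (r + 2)(r - 3) = 0, so r = -2, 3.
Hence q_h = C1*exp(-2*t) + C2*exp(3*t).
Since exp(-2*t) solves the homogeneous equation (r = -2 is a root of multiplicity 1), multiply the trial by t. Try q_p = A*t*exp(-2*t). Substituting into the equation and dividing by exp(-2*t) gives A = 6/5, so q_p = 6*t*exp(-2*t)/5.
General solution: q = C1*exp(-2*t) + C2*exp(3*t) + 6*t*exp(-2*t)/5.
Apply the initial conditions: q(0) = C1 + C2 = 3 and q'(0) = 6/5 - 2*C1 + 3*C2 = -5. Solving gives C1 = 76/25, C2 = -1/25.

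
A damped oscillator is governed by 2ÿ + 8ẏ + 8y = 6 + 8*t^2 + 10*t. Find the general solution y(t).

Divide through by 2: y'' + 4y' + 4y = 3 + 4*t^2 + 5*t.
Characteristic equation r² + 4r + 4 = 0 has discriminant (4)² - 4·(4) = 0, so r = -2 is a repeated root.
Hence y_h = (C1 + C2*t)*exp(-2*t).
For the particular solution try y_p = A0 + A1*t + A2*t^2. Substituting and matching coefficients of each power of t gives A0 = 1, A1 = -3/4, A2 = 1, so y_p = 1 + t^2 - 3*t/4.

y = 1 + t**2 - 3*t/4 + C1*exp(-2*t) + C2*t*exp(-2*t)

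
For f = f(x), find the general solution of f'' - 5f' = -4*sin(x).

Characteristic equation r² - 5r = 0 factors as (r - 5)r = 0, so r = 5, 0.
Hence f_h = C1*exp(5*x) + C2.
Try f_p = A*cos(x) + B*sin(x). Substituting and equating the coefficients of cos(x) and sin(x) gives A = -10/13, B = 2/13, so f_p = -10*cos(x)/13 + 2*sin(x)/13.

f = C2 - 10*cos(x)/13 + 2*sin(x)/13 + C1*exp(5*x)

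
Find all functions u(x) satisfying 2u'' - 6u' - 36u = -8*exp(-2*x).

Divide through by 2: u'' - 3u' - 18u = -4*exp(-2*x).
Characteristic equation r² - 3r - 18 = 0 factors as (r + 3)(r - 6) = 0, so r = -3, 6.
Hence u_h = C1*exp(-3*x) + C2*exp(6*x).
Try u_p = A*exp(-2*x). Substituting into the equation and dividing by exp(-2*x) gives A = 1/2, so u_p = exp(-2*x)/2.

u = exp(-2*x)/2 + C1*exp(-3*x) + C2*exp(6*x)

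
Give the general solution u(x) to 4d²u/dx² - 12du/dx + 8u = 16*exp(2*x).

u = C1*exp(2*x) + C2*exp(x) + 4*x*exp(2*x)

Divide through by 4: u'' - 3u' + 2u = 4*exp(2*x).
Characteristic equation r² - 3r + 2 = 0 factors as (r - 2)(r - 1) = 0, so r = 2, 1.
Hence u_h = C1*exp(2*x) + C2*exp(x).
Since exp(2*x) solves the homogeneous equation (r = 2 is a root of multiplicity 1), multiply the trial by x. Try u_p = A*x*exp(2*x). Substituting into the equation and dividing by exp(2*x) gives A = 4, so u_p = 4*x*exp(2*x).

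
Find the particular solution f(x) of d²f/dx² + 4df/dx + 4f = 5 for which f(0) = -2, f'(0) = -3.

f = 5/4 - 13*exp(-2*x)/4 - 19*x*exp(-2*x)/2

Characteristic equation r² + 4r + 4 = 0 has discriminant (4)² - 4·(4) = 0, so r = -2 is a repeated root.
Hence f_h = (C1 + C2*x)*exp(-2*x).
For the particular solution try f_p = A0. Substituting and matching coefficients of each power of x gives A0 = 5/4, so f_p = 5/4.
General solution: f = 5/4 + C1*exp(-2*x) + C2*x*exp(-2*x).
Apply the initial conditions: f(0) = 5/4 + C1 = -2 and f'(0) = C2 - 2*C1 = -3. Solving gives C1 = -13/4, C2 = -19/2.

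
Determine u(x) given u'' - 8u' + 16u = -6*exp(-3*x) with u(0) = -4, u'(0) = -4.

u = -190*exp(4*x)/49 - 6*exp(-3*x)/49 + 78*x*exp(4*x)/7

Characteristic equation r² - 8r + 16 = 0 has discriminant (-8)² - 4·(16) = 0, so r = 4 is a repeated root.
Hence u_h = (C1 + C2*x)*exp(4*x).
Try u_p = A*exp(-3*x). Substituting into the equation and dividing by exp(-3*x) gives A = -6/49, so u_p = -6*exp(-3*x)/49.
General solution: u = -6*exp(-3*x)/49 + C1*exp(4*x) + C2*x*exp(4*x).
Apply the initial conditions: u(0) = -6/49 + C1 = -4 and u'(0) = 18/49 + C2 + 4*C1 = -4. Solving gives C1 = -190/49, C2 = 78/7.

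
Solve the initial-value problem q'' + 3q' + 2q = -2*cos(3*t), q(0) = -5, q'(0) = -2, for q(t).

Characteristic equation r² + 3r + 2 = 0 factors as (r + 2)(r + 1) = 0, so r = -2, -1.
Hence q_h = C1*exp(-2*t) + C2*exp(-t).
Try q_p = A*cos(3*t) + B*sin(3*t). Substituting and equating the coefficients of cos(3t) and sin(3t) gives A = 7/65, B = -9/65, so q_p = -9*sin(3*t)/65 + 7*cos(3*t)/65.
General solution: q = -9*sin(3*t)/65 + 7*cos(3*t)/65 + C1*exp(-2*t) + C2*exp(-t).
Apply the initial conditions: q(0) = 7/65 + C1 + C2 = -5 and q'(0) = -27/65 - C2 - 2*C1 = -2. Solving gives C1 = 87/13, C2 = -59/5.

q = -59*exp(-t)/5 - 9*sin(3*t)/65 + 7*cos(3*t)/65 + 87*exp(-2*t)/13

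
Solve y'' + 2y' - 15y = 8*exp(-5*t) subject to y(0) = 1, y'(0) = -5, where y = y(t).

Characteristic equation r² + 2r - 15 = 0 factors as (r - 3)(r + 5) = 0, so r = 3, -5.
Hence y_h = C1*exp(3*t) + C2*exp(-5*t).
Since exp(-5*t) solves the homogeneous equation (r = -5 is a root of multiplicity 1), multiply the trial by t. Try y_p = A*t*exp(-5*t). Substituting into the equation and dividing by exp(-5*t) gives A = -1, so y_p = -t*exp(-5*t).
General solution: y = C1*exp(3*t) + C2*exp(-5*t) - t*exp(-5*t).
Apply the initial conditions: y(0) = C1 + C2 = 1 and y'(0) = -1 - 5*C2 + 3*C1 = -5. Solving gives C1 = 1/8, C2 = 7/8.

y = exp(3*t)/8 + 7*exp(-5*t)/8 - t*exp(-5*t)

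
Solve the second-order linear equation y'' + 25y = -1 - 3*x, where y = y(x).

Characteristic equation r² + 25 = 0 has discriminant (0)² - 4·(25) = -100 < 0, so r = ± 5i.
Hence y_h = C1*cos(5*x) + C2*sin(5*x).
For the particular solution try y_p = A0 + A1*x. Substituting and matching coefficients of each power of x gives A0 = -1/25, A1 = -3/25, so y_p = -1/25 - 3*x/25.

y = -1/25 - 3*x/25 + C1*cos(5*x) + C2*sin(5*x)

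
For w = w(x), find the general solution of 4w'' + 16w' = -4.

w = C2 - x/4 + C1*exp(-4*x)

Divide through by 4: w'' + 4w' = -1.
Characteristic equation r² + 4r = 0 factors as (r + 4)r = 0, so r = -4, 0.
Hence w_h = C1*exp(-4*x) + C2.
Since 1 solves the homogeneous equation (r = 0 is a root of multiplicity 1), multiply the trial by x. Try w_p = A*x. Substituting into the equation and dividing by 1 gives A = -1/4, so w_p = -x/4.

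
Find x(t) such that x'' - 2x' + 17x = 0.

x = C1*cos(4*t)*exp(t) + C2*exp(t)*sin(4*t)

Characteristic equation r² - 2r + 17 = 0 has discriminant (-2)² - 4·(17) = -64 < 0, so r = 1 ± 4i.
Hence x_h = C1*cos(4*t)*exp(t) + C2*exp(t)*sin(4*t).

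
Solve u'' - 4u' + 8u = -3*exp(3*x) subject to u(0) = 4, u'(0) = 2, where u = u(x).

u = -3*exp(3*x)/5 - 27*exp(2*x)*sin(2*x)/10 + 23*cos(2*x)*exp(2*x)/5

Characteristic equation r² - 4r + 8 = 0 has discriminant (-4)² - 4·(8) = -16 < 0, so r = 2 ± 2i.
Hence u_h = C1*cos(2*x)*exp(2*x) + C2*exp(2*x)*sin(2*x).
Try u_p = A*exp(3*x). Substituting into the equation and dividing by exp(3*x) gives A = -3/5, so u_p = -3*exp(3*x)/5.
General solution: u = -3*exp(3*x)/5 + C1*cos(2*x)*exp(2*x) + C2*exp(2*x)*sin(2*x).
Apply the initial conditions: u(0) = -3/5 + C1 = 4 and u'(0) = -9/5 + 2*C1 + 2*C2 = 2. Solving gives C1 = 23/5, C2 = -27/10.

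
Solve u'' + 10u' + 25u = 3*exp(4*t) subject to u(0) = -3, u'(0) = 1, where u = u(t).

Characteristic equation r² + 10r + 25 = 0 has discriminant (10)² - 4·(25) = 0, so r = -5 is a repeated root.
Hence u_h = (C1 + C2*t)*exp(-5*t).
Try u_p = A*exp(4*t). Substituting into the equation and dividing by exp(4*t) gives A = 1/27, so u_p = exp(4*t)/27.
General solution: u = exp(4*t)/27 + C1*exp(-5*t) + C2*t*exp(-5*t).
Apply the initial conditions: u(0) = 1/27 + C1 = -3 and u'(0) = 4/27 + C2 - 5*C1 = 1. Solving gives C1 = -82/27, C2 = -43/3.

u = -82*exp(-5*t)/27 + exp(4*t)/27 - 43*t*exp(-5*t)/3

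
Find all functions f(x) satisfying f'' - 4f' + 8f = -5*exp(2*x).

Characteristic equation r² - 4r + 8 = 0 has discriminant (-4)² - 4·(8) = -16 < 0, so r = 2 ± 2i.
Hence f_h = C1*cos(2*x)*exp(2*x) + C2*exp(2*x)*sin(2*x).
Try f_p = A*exp(2*x). Substituting into the equation and dividing by exp(2*x) gives A = -5/4, so f_p = -5*exp(2*x)/4.

f = -5*exp(2*x)/4 + C1*cos(2*x)*exp(2*x) + C2*exp(2*x)*sin(2*x)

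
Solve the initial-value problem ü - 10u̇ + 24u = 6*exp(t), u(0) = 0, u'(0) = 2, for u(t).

u = -2*exp(4*t) + 2*exp(t)/5 + 8*exp(6*t)/5

Characteristic equation r² - 10r + 24 = 0 factors as (r - 4)(r - 6) = 0, so r = 4, 6.
Hence u_h = C1*exp(4*t) + C2*exp(6*t).
Try u_p = A*exp(t). Substituting into the equation and dividing by exp(t) gives A = 2/5, so u_p = 2*exp(t)/5.
General solution: u = 2*exp(t)/5 + C1*exp(4*t) + C2*exp(6*t).
Apply the initial conditions: u(0) = 2/5 + C1 + C2 = 0 and u'(0) = 2/5 + 4*C1 + 6*C2 = 2. Solving gives C1 = -2, C2 = 8/5.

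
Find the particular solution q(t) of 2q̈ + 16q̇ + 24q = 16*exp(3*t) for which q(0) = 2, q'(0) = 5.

Divide through by 2: q'' + 8q' + 12q = 8*exp(3*t).
Characteristic equation r² + 8r + 12 = 0 factors as (r + 2)(r + 6) = 0, so r = -2, -6.
Hence q_h = C1*exp(-2*t) + C2*exp(-6*t).
Try q_p = A*exp(3*t). Substituting into the equation and dividing by exp(3*t) gives A = 8/45, so q_p = 8*exp(3*t)/45.
General solution: q = 8*exp(3*t)/45 + C1*exp(-2*t) + C2*exp(-6*t).
Apply the initial conditions: q(0) = 8/45 + C1 + C2 = 2 and q'(0) = 8/15 - 6*C2 - 2*C1 = 5. Solving gives C1 = 77/20, C2 = -73/36.

q = -73*exp(-6*t)/36 + 8*exp(3*t)/45 + 77*exp(-2*t)/20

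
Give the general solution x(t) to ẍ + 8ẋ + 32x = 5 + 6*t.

Characteristic equation r² + 8r + 32 = 0 has discriminant (8)² - 4·(32) = -64 < 0, so r = -4 ± 4i.
Hence x_h = C1*cos(4*t)*exp(-4*t) + C2*exp(-4*t)*sin(4*t).
For the particular solution try x_p = A0 + A1*t. Substituting and matching coefficients of each power of t gives A0 = 7/64, A1 = 3/16, so x_p = 7/64 + 3*t/16.

x = 7/64 + 3*t/16 + C1*cos(4*t)*exp(-4*t) + C2*exp(-4*t)*sin(4*t)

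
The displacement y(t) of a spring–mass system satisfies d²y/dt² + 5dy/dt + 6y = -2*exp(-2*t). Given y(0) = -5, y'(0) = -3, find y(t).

Characteristic equation r² + 5r + 6 = 0 factors as (r + 3)(r + 2) = 0, so r = -3, -2.
Hence y_h = C1*exp(-3*t) + C2*exp(-2*t).
Since exp(-2*t) solves the homogeneous equation (r = -2 is a root of multiplicity 1), multiply the trial by t. Try y_p = A*t*exp(-2*t). Substituting into the equation and dividing by exp(-2*t) gives A = -2, so y_p = -2*t*exp(-2*t).
General solution: y = C1*exp(-3*t) + C2*exp(-2*t) - 2*t*exp(-2*t).
Apply the initial conditions: y(0) = C1 + C2 = -5 and y'(0) = -2 - 3*C1 - 2*C2 = -3. Solving gives C1 = 11, C2 = -16.

y = -16*exp(-2*t) + 11*exp(-3*t) - 2*t*exp(-2*t)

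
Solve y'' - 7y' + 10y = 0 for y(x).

y = C1*exp(5*x) + C2*exp(2*x)

Characteristic equation r² - 7r + 10 = 0 factors as (r - 5)(r - 2) = 0, so r = 5, 2.
Hence y_h = C1*exp(5*x) + C2*exp(2*x).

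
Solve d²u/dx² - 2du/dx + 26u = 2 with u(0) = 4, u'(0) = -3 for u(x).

u = 1/13 - 18*exp(x)*sin(5*x)/13 + 51*cos(5*x)*exp(x)/13

Characteristic equation r² - 2r + 26 = 0 has discriminant (-2)² - 4·(26) = -100 < 0, so r = 1 ± 5i.
Hence u_h = C1*cos(5*x)*exp(x) + C2*exp(x)*sin(5*x).
For the particular solution try u_p = A0. Substituting and matching coefficients of each power of x gives A0 = 1/13, so u_p = 1/13.
General solution: u = 1/13 + C1*cos(5*x)*exp(x) + C2*exp(x)*sin(5*x).
Apply the initial conditions: u(0) = 1/13 + C1 = 4 and u'(0) = C1 + 5*C2 = -3. Solving gives C1 = 51/13, C2 = -18/13.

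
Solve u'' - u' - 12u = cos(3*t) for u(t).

u = -7*cos(3*t)/150 - sin(3*t)/150 + C1*exp(-3*t) + C2*exp(4*t)

Characteristic equation r² - r - 12 = 0 factors as (r + 3)(r - 4) = 0, so r = -3, 4.
Hence u_h = C1*exp(-3*t) + C2*exp(4*t).
Try u_p = A*cos(3*t) + B*sin(3*t). Substituting and equating the coefficients of cos(3t) and sin(3t) gives A = -7/150, B = -1/150, so u_p = -7*cos(3*t)/150 - sin(3*t)/150.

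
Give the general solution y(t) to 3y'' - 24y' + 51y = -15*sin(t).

Divide through by 3: y'' - 8y' + 17y = -5*sin(t).
Characteristic equation r² - 8r + 17 = 0 has discriminant (-8)² - 4·(17) = -4 < 0, so r = 4 ± i.
Hence y_h = C1*cos(t)*exp(4*t) + C2*exp(4*t)*sin(t).
Try y_p = A*cos(t) + B*sin(t). Substituting and equating the coefficients of cos(t) and sin(t) gives A = -1/8, B = -1/4, so y_p = -sin(t)/4 - cos(t)/8.

y = -sin(t)/4 - cos(t)/8 + C1*cos(t)*exp(4*t) + C2*exp(4*t)*sin(t)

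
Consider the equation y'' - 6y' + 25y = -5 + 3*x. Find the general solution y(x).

Characteristic equation r² - 6r + 25 = 0 has discriminant (-6)² - 4·(25) = -64 < 0, so r = 3 ± 4i.
Hence y_h = C1*cos(4*x)*exp(3*x) + C2*exp(3*x)*sin(4*x).
For the particular solution try y_p = A0 + A1*x. Substituting and matching coefficients of each power of x gives A0 = -107/625, A1 = 3/25, so y_p = -107/625 + 3*x/25.

y = -107/625 + 3*x/25 + C1*cos(4*x)*exp(3*x) + C2*exp(3*x)*sin(4*x)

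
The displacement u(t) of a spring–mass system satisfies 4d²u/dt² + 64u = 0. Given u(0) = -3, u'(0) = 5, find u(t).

Divide through by 4: u'' + 16u = 0.
Characteristic equation r² + 16 = 0 has discriminant (0)² - 4·(16) = -64 < 0, so r = ± 4i.
Hence u_h = C1*cos(4*t) + C2*sin(4*t).
Apply the initial conditions: u(0) = C1 = -3 and u'(0) = 4*C2 = 5. Solving gives C1 = -3, C2 = 5/4.

u = -3*cos(4*t) + 5*sin(4*t)/4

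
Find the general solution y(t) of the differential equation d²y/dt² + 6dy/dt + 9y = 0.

Characteristic equation r² + 6r + 9 = 0 has discriminant (6)² - 4·(9) = 0, so r = -3 is a repeated root.
Hence y_h = (C1 + C2*t)*exp(-3*t).

y = C1*exp(-3*t) + C2*t*exp(-3*t)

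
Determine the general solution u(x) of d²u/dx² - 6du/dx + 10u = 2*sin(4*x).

Characteristic equation r² - 6r + 10 = 0 has discriminant (-6)² - 4·(10) = -4 < 0, so r = 3 ± i.
Hence u_h = C1*cos(x)*exp(3*x) + C2*exp(3*x)*sin(x).
Try u_p = A*cos(4*x) + B*sin(4*x). Substituting and equating the coefficients of cos(4x) and sin(4x) gives A = 4/51, B = -1/51, so u_p = -sin(4*x)/51 + 4*cos(4*x)/51.

u = -sin(4*x)/51 + 4*cos(4*x)/51 + C1*cos(x)*exp(3*x) + C2*exp(3*x)*sin(x)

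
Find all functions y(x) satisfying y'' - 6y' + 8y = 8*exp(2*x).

Characteristic equation r² - 6r + 8 = 0 factors as (r - 4)(r - 2) = 0, so r = 4, 2.
Hence y_h = C1*exp(4*x) + C2*exp(2*x).
Since exp(2*x) solves the homogeneous equation (r = 2 is a root of multiplicity 1), multiply the trial by x. Try y_p = A*x*exp(2*x). Substituting into the equation and dividing by exp(2*x) gives A = -4, so y_p = -4*x*exp(2*x).

y = C1*exp(4*x) + C2*exp(2*x) - 4*x*exp(2*x)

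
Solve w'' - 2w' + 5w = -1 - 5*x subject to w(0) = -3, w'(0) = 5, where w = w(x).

Characteristic equation r² - 2r + 5 = 0 has discriminant (-2)² - 4·(5) = -16 < 0, so r = 1 ± 2i.
Hence w_h = C1*cos(2*x)*exp(x) + C2*exp(x)*sin(2*x).
For the particular solution try w_p = A0 + A1*x. Substituting and matching coefficients of each power of x gives A0 = -3/5, A1 = -1, so w_p = -3/5 - x.
General solution: w = -3/5 - x + C1*cos(2*x)*exp(x) + C2*exp(x)*sin(2*x).
Apply the initial conditions: w(0) = -3/5 + C1 = -3 and w'(0) = -1 + C1 + 2*C2 = 5. Solving gives C1 = -12/5, C2 = 21/5.

w = -3/5 - x - 12*cos(2*x)*exp(x)/5 + 21*exp(x)*sin(2*x)/5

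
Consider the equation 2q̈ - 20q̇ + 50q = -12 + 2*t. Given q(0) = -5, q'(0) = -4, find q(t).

Divide through by 2: q'' - 10q' + 25q = -6 + t.
Characteristic equation r² - 10r + 25 = 0 has discriminant (-10)² - 4·(25) = 0, so r = 5 is a repeated root.
Hence q_h = (C1 + C2*t)*exp(5*t).
For the particular solution try q_p = A0 + A1*t. Substituting and matching coefficients of each power of t gives A0 = -28/125, A1 = 1/25, so q_p = -28/125 + t/25.
General solution: q = -28/125 + t/25 + C1*exp(5*t) + C2*t*exp(5*t).
Apply the initial conditions: q(0) = -28/125 + C1 = -5 and q'(0) = 1/25 + C2 + 5*C1 = -4. Solving gives C1 = -597/125, C2 = 496/25.

q = -28/125 - 597*exp(5*t)/125 + t/25 + 496*t*exp(5*t)/25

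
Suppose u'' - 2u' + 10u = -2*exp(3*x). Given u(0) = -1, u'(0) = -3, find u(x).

u = -2*exp(3*x)/13 - 22*exp(x)*sin(3*x)/39 - 11*cos(3*x)*exp(x)/13

Characteristic equation r² - 2r + 10 = 0 has discriminant (-2)² - 4·(10) = -36 < 0, so r = 1 ± 3i.
Hence u_h = C1*cos(3*x)*exp(x) + C2*exp(x)*sin(3*x).
Try u_p = A*exp(3*x). Substituting into the equation and dividing by exp(3*x) gives A = -2/13, so u_p = -2*exp(3*x)/13.
General solution: u = -2*exp(3*x)/13 + C1*cos(3*x)*exp(x) + C2*exp(x)*sin(3*x).
Apply the initial conditions: u(0) = -2/13 + C1 = -1 and u'(0) = -6/13 + C1 + 3*C2 = -3. Solving gives C1 = -11/13, C2 = -22/39.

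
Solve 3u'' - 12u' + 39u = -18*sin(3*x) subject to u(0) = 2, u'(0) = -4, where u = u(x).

Divide through by 3: u'' - 4u' + 13u = -6*sin(3*x).
Characteristic equation r² - 4r + 13 = 0 has discriminant (-4)² - 4·(13) = -36 < 0, so r = 2 ± 3i.
Hence u_h = C1*cos(3*x)*exp(2*x) + C2*exp(2*x)*sin(3*x).
Try u_p = A*cos(3*x) + B*sin(3*x). Substituting and equating the coefficients of cos(3x) and sin(3x) gives A = -9/20, B = -3/20, so u_p = -9*cos(3*x)/20 - 3*sin(3*x)/20.
General solution: u = -9*cos(3*x)/20 - 3*sin(3*x)/20 + C1*cos(3*x)*exp(2*x) + C2*exp(2*x)*sin(3*x).
Apply the initial conditions: u(0) = -9/20 + C1 = 2 and u'(0) = -9/20 + 2*C1 + 3*C2 = -4. Solving gives C1 = 49/20, C2 = -169/60.

u = -9*cos(3*x)/20 - 3*sin(3*x)/20 - 169*exp(2*x)*sin(3*x)/60 + 49*cos(3*x)*exp(2*x)/20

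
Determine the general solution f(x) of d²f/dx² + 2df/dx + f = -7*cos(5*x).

Characteristic equation r² + 2r + 1 = 0 has discriminant (2)² - 4·(1) = 0, so r = -1 is a repeated root.
Hence f_h = (C1 + C2*x)*exp(-x).
Try f_p = A*cos(5*x) + B*sin(5*x). Substituting and equating the coefficients of cos(5x) and sin(5x) gives A = 42/169, B = -35/338, so f_p = -35*sin(5*x)/338 + 42*cos(5*x)/169.

f = -35*sin(5*x)/338 + 42*cos(5*x)/169 + C1*exp(-x) + C2*x*exp(-x)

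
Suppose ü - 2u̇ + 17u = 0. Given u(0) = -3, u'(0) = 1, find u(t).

u = exp(t)*sin(4*t) - 3*cos(4*t)*exp(t)

Characteristic equation r² - 2r + 17 = 0 has discriminant (-2)² - 4·(17) = -64 < 0, so r = 1 ± 4i.
Hence u_h = C1*cos(4*t)*exp(t) + C2*exp(t)*sin(4*t).
Apply the initial conditions: u(0) = C1 = -3 and u'(0) = C1 + 4*C2 = 1. Solving gives C1 = -3, C2 = 1.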